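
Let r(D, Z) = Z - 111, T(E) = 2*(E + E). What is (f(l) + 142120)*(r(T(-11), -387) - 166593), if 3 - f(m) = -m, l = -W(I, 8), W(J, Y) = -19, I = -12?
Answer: -23750648922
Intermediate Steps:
T(E) = 4*E (T(E) = 2*(2*E) = 4*E)
r(D, Z) = -111 + Z
l = 19 (l = -1*(-19) = 19)
f(m) = 3 + m (f(m) = 3 - (-1)*m = 3 + m)
(f(l) + 142120)*(r(T(-11), -387) - 166593) = ((3 + 19) + 142120)*((-111 - 387) - 166593) = (22 + 142120)*(-498 - 166593) = 142142*(-167091) = -23750648922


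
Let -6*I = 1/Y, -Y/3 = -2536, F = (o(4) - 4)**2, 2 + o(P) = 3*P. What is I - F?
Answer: -1643329/45648 ≈ -36.000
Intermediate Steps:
o(P) = -2 + 3*P
F = 36 (F = ((-2 + 3*4) - 4)**2 = ((-2 + 12) - 4)**2 = (10 - 4)**2 = 6**2 = 36)
Y = 7608 (Y = -3*(-2536) = 7608)
I = -1/45648 (I = -1/6/7608 = -1/6*1/7608 = -1/45648 ≈ -2.1907e-5)
I - F = -1/45648 - 1*36 = -1/45648 - 36 = -1643329/45648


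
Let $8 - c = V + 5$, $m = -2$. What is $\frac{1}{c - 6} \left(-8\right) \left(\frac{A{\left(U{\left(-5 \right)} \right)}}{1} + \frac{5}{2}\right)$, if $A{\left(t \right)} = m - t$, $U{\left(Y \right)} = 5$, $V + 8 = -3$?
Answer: $\frac{9}{2} \approx 4.5$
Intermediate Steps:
$V = -11$ ($V = -8 - 3 = -11$)
$A{\left(t \right)} = -2 - t$
$c = 14$ ($c = 8 - \left(-11 + 5\right) = 8 - -6 = 8 + 6 = 14$)
$\frac{1}{c - 6} \left(-8\right) \left(\frac{A{\left(U{\left(-5 \right)} \right)}}{1} + \frac{5}{2}\right) = \frac{1}{14 - 6} \left(-8\right) \left(\frac{-2 - 5}{1} + \frac{5}{2}\right) = \frac{1}{8} \left(-8\right) \left(\left(-2 - 5\right) 1 + 5 \cdot \frac{1}{2}\right) = \frac{1}{8} \left(-8\right) \left(\left(-7\right) 1 + \frac{5}{2}\right) = - (-7 + \frac{5}{2}) = \left(-1\right) \left(- \frac{9}{2}\right) = \frac{9}{2}$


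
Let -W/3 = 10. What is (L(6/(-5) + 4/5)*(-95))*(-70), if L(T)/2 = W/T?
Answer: 997500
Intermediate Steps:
W = -30 (W = -3*10 = -30)
L(T) = -60/T (L(T) = 2*(-30/T) = -60/T)
(L(6/(-5) + 4/5)*(-95))*(-70) = (-60/(6/(-5) + 4/5)*(-95))*(-70) = (-60/(6*(-⅕) + 4*(⅕))*(-95))*(-70) = (-60/(-6/5 + ⅘)*(-95))*(-70) = (-60/(-⅖)*(-95))*(-70) = (-60*(-5/2)*(-95))*(-70) = (150*(-95))*(-70) = -14250*(-70) = 997500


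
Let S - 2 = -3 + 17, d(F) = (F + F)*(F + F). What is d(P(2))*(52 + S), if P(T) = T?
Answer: 1088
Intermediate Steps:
d(F) = 4*F**2 (d(F) = (2*F)*(2*F) = 4*F**2)
S = 16 (S = 2 + (-3 + 17) = 2 + 14 = 16)
d(P(2))*(52 + S) = (4*2**2)*(52 + 16) = (4*4)*68 = 16*68 = 1088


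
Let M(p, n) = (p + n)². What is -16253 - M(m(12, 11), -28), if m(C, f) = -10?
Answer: -17697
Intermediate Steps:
M(p, n) = (n + p)²
-16253 - M(m(12, 11), -28) = -16253 - (-28 - 10)² = -16253 - 1*(-38)² = -16253 - 1*1444 = -16253 - 1444 = -17697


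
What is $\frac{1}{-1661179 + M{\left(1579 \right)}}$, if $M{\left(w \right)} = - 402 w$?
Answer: $- \frac{1}{2295937} \approx -4.3555 \cdot 10^{-7}$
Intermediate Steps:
$\frac{1}{-1661179 + M{\left(1579 \right)}} = \frac{1}{-1661179 - 634758} = \frac{1}{-2295937} = - \frac{1}{2295937}$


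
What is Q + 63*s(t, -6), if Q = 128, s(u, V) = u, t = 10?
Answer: 758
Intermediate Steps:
Q + 63*s(t, -6) = 128 + 63*10 = 128 + 630 = 758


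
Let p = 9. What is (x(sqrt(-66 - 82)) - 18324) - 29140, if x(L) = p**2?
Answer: -47383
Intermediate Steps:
x(L) = 81 (x(L) = 9**2 = 81)
(x(sqrt(-66 - 82)) - 18324) - 29140 = (81 - 18324) - 29140 = -18243 - 29140 = -47383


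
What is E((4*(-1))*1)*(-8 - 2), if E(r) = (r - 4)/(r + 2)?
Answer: -40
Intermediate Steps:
E(r) = (-4 + r)/(2 + r)
E((4*(-1))*1)*(-8 - 2) = ((-4 + (4*(-1))*1)/(2 + (4*(-1))*1))*(-8 - 2) = ((-4 - 4*1)/(2 - 4*1))*(-10) = ((-4 - 4)/(2 - 4))*(-10) = (-8/(-2))*(-10) = -½*(-8)*(-10) = 4*(-10) = -40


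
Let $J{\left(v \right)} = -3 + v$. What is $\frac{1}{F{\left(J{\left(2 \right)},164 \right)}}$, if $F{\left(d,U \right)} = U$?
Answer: $\frac{1}{164} \approx 0.0060976$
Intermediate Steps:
$\frac{1}{F{\left(J{\left(2 \right)},164 \right)}} = \frac{1}{164}$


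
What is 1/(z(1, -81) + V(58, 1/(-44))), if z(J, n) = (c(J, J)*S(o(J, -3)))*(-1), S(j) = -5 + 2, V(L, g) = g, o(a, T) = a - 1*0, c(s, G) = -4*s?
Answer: -44/529 ≈ -0.083176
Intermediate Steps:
o(a, T) = a (o(a, T) = a + 0 = a)
S(j) = -3
z(J, n) = -12*J (z(J, n) = (-4*J*(-3))*(-1) = (12*J)*(-1) = -12*J)
1/(z(1, -81) + V(58, 1/(-44))) = 1/(-12*1 + 1/(-44)) = 1/(-12 - 1/44) = 1/(-529/44) = -44/529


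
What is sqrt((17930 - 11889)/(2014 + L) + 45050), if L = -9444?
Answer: sqrt(2486935860370)/7430 ≈ 212.25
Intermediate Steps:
sqrt((17930 - 11889)/(2014 + L) + 45050) = sqrt((17930 - 11889)/(2014 - 9444) + 45050) = sqrt(6041/(-7430) + 45050) = sqrt(6041*(-1/7430) + 45050) = sqrt(-6041/7430 + 45050) = sqrt(334715459/7430) = sqrt(2486935860370)/7430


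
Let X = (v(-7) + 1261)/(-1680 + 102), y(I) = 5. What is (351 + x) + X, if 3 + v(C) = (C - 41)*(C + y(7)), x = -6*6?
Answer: 247858/789 ≈ 314.14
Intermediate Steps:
x = -36
v(C) = -3 + (-41 + C)*(5 + C) (v(C) = -3 + (C - 41)*(C + 5) = -3 + (-41 + C)*(5 + C))
X = -677/789 (X = ((-208 + (-7)**2 - 36*(-7)) + 1261)/(-1680 + 102) = ((-208 + 49 + 252) + 1261)/(-1578) = (93 + 1261)*(-1/1578) = 1354*(-1/1578) = -677/789 ≈ -0.85805)
(351 + x) + X = (351 - 36) - 677/789 = 315 - 677/789 = 247858/789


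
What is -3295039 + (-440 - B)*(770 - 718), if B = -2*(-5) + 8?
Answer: -3318855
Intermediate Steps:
B = 18 (B = 10 + 8 = 18)
-3295039 + (-440 - B)*(770 - 718) = -3295039 + (-440 - 1*18)*(770 - 718) = -3295039 + (-440 - 18)*52 = -3295039 - 458*52 = -3295039 - 23816 = -3318855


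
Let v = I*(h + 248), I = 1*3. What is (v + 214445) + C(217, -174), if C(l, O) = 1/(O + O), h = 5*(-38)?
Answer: 74687411/348 ≈ 2.1462e+5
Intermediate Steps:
h = -190
I = 3
C(l, O) = 1/(2*O)
v = 174 (v = 3*(-190 + 248) = 3*58 = 174)
(v + 214445) + C(217, -174) = (174 + 214445) + (½)/(-174) = 214619 + (½)*(-1/174) = 214619 - 1/348 = 74687411/348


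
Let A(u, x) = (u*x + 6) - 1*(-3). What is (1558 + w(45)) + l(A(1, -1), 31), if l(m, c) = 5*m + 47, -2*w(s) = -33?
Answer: 3323/2 ≈ 1661.5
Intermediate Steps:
w(s) = 33/2 (w(s) = -½*(-33) = 33/2)
A(u, x) = 9 + u*x (A(u, x) = (6 + u*x) + 3 = 9 + u*x)
l(m, c) = 47 + 5*m
(1558 + w(45)) + l(A(1, -1), 31) = (1558 + 33/2) + (47 + 5*(9 + 1*(-1))) = 3149/2 + (47 + 5*(9 - 1)) = 3149/2 + (47 + 5*8) = 3149/2 + (47 + 40) = 3149/2 + 87 = 3323/2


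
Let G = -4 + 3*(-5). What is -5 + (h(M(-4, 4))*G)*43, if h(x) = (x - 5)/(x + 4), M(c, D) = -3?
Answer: 6531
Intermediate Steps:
h(x) = (-5 + x)/(4 + x)
G = -19 (G = -4 - 15 = -19)
-5 + (h(M(-4, 4))*G)*43 = -5 + (((-5 - 3)/(4 - 3))*(-19))*43 = -5 + ((-8/1)*(-19))*43 = -5 + ((1*(-8))*(-19))*43 = -5 - 8*(-19)*43 = -5 + 152*43 = -5 + 6536 = 6531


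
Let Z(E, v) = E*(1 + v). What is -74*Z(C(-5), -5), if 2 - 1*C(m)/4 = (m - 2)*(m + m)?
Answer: -80512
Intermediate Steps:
C(m) = 8 - 8*m*(-2 + m) (C(m) = 8 - 4*(m - 2)*(m + m) = 8 - 4*(-2 + m)*2*m = 8 - 8*m*(-2 + m))
-74*Z(C(-5), -5) = -74*(8 - 8*(-5)² + 16*(-5))*(1 - 5) = -74*(8 - 8*25 - 80)*(-4) = -74*(8 - 200 - 80)*(-4) = -(-20128)*(-4) = -74*1088 = -80512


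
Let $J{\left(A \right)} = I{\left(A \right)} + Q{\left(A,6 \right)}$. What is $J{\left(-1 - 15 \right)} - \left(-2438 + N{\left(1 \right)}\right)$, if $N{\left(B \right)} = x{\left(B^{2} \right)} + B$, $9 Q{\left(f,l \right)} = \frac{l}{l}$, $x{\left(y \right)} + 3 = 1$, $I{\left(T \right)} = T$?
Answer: $\frac{21808}{9} \approx 2423.1$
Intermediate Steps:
$x{\left(y \right)} = -2$ ($x{\left(y \right)} = -3 + 1 = -2$)
$Q{\left(f,l \right)} = \frac{1}{9}$ ($Q{\left(f,l \right)} = \frac{l \frac{1}{l}}{9} = \frac{1}{9} \cdot 1 = \frac{1}{9}$)
$J{\left(A \right)} = \frac{1}{9} + A$ ($J{\left(A \right)} = A + \frac{1}{9} = \frac{1}{9} + A$)
$N{\left(B \right)} = -2 + B$
$J{\left(-1 - 15 \right)} - \left(-2438 + N{\left(1 \right)}\right) = \left(\frac{1}{9} - 16\right) + \left(2438 - \left(-2 + 1\right)\right) = \left(\frac{1}{9} - 16\right) + \left(2438 - -1\right) = \left(\frac{1}{9} - 16\right) + \left(2438 + 1\right) = - \frac{143}{9} + 2439 = \frac{21808}{9}$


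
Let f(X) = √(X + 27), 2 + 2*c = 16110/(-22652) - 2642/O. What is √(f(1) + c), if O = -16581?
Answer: √(-44998786527133425 + 70534980213033672*√7)/187796406 ≈ 2.0039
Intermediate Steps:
c = -479229475/375592812 (c = -1 + (16110/(-22652) - 2642/(-16581))/2 = -1 + (16110*(-1/22652) - 2642*(-1/16581))/2 = -1 + (-8055/11326 + 2642/16581)/2 = -1 + (½)*(-103636663/187796406) = -1 - 103636663/375592812 = -479229475/375592812 ≈ -1.2759)
f(X) = √(27 + X)
√(f(1) + c) = √(√(27 + 1) - 479229475/375592812) = √(√28 - 479229475/375592812) = √(2*√7 - 479229475/375592812) = √(-479229475/375592812 + 2*√7)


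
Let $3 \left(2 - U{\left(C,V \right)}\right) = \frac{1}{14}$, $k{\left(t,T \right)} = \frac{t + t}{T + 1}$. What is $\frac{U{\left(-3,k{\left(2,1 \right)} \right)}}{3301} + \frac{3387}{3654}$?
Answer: $\frac{266374}{287187} \approx 0.92753$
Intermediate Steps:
$k{\left(t,T \right)} = \frac{2 t}{1 + T}$
$U{\left(C,V \right)} = \frac{83}{42}$ ($U{\left(C,V \right)} = 2 - \frac{1}{3 \cdot 14} = 2 - \frac{1}{42} = \frac{83}{42}$)
$\frac{U{\left(-3,k{\left(2,1 \right)} \right)}}{3301} + \frac{3387}{3654} = \frac{83}{42 \cdot 3301} + \frac{3387}{3654} = \frac{83}{42} \cdot \frac{1}{3301} + 3387 \cdot \frac{1}{3654} = \frac{83}{138642} + \frac{1129}{1218} = \frac{266374}{287187}$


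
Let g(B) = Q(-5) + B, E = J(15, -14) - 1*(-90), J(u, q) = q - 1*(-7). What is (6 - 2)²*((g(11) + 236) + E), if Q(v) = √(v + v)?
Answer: 5280 + 16*I*√10 ≈ 5280.0 + 50.596*I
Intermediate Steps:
J(u, q) = 7 + q (J(u, q) = q + 7 = 7 + q)
Q(v) = √2*√v (Q(v) = √(2*v) = √2*√v)
E = 83 (E = (7 - 14) - 1*(-90) = -7 + 90 = 83)
g(B) = B + I*√10 (g(B) = √2*√(-5) + B = √2*(I*√5) + B = I*√10 + B = B + I*√10)
(6 - 2)²*((g(11) + 236) + E) = (6 - 2)²*(((11 + I*√10) + 236) + 83) = 4²*((247 + I*√10) + 83) = 16*(330 + I*√10) = 5280 + 16*I*√10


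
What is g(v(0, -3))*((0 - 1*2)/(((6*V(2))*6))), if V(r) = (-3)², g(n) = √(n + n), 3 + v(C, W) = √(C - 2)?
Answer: -√(-6 + 2*I*√2)/162 ≈ -0.0034734 - 0.015514*I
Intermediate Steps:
v(C, W) = -3 + √(-2 + C) (v(C, W) = -3 + √(C - 2) = -3 + √(-2 + C))
g(n) = √2*√n (g(n) = √(2*n) = √2*√n)
V(r) = 9
g(v(0, -3))*((0 - 1*2)/(((6*V(2))*6))) = (√2*√(-3 + √(-2 + 0)))*((0 - 1*2)/(((6*9)*6))) = (√2*√(-3 + √(-2)))*((0 - 2)/((54*6))) = (√2*√(-3 + I*√2))*(-2/324) = (√2*√(-3 + I*√2))*(-2*1/324) = (√2*√(-3 + I*√2))*(-1/162) = -√2*√(-3 + I*√2)/162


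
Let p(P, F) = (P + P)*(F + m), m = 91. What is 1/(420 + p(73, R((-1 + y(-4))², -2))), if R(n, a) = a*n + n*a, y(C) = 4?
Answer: 1/8450 ≈ 0.00011834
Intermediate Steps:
R(n, a) = 2*a*n (R(n, a) = a*n + a*n = 2*a*n)
p(P, F) = 2*P*(91 + F) (p(P, F) = (P + P)*(F + 91) = (2*P)*(91 + F) = 2*P*(91 + F))
1/(420 + p(73, R((-1 + y(-4))², -2))) = 1/(420 + 2*73*(91 + 2*(-2)*(-1 + 4)²)) = 1/(420 + 2*73*(91 + 2*(-2)*3²)) = 1/(420 + 2*73*(91 + 2*(-2)*9)) = 1/(420 + 2*73*(91 - 36)) = 1/(420 + 2*73*55) = 1/(420 + 8030) = 1/8450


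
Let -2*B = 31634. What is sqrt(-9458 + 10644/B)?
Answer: I*sqrt(2366347047110)/15817 ≈ 97.256*I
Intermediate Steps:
B = -15817 (B = -1/2*31634 = -15817)
sqrt(-9458 + 10644/B) = sqrt(-9458 + 10644/(-15817)) = sqrt(-9458 + 10644*(-1/15817)) = sqrt(-9458 - 10644/15817) = sqrt(-149607830/15817) = I*sqrt(2366347047110)/15817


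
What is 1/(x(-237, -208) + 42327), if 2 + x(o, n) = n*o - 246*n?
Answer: 1/142789 ≈ 7.0033e-6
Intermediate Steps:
x(o, n) = -2 - 246*n + n*o (x(o, n) = -2 + (n*o - 246*n) = -2 + (-246*n + n*o) = -2 - 246*n + n*o)
1/(x(-237, -208) + 42327) = 1/((-2 - 246*(-208) - 208*(-237)) + 42327) = 1/((-2 + 51168 + 49296) + 42327) = 1/(100462 + 42327) = 1/142789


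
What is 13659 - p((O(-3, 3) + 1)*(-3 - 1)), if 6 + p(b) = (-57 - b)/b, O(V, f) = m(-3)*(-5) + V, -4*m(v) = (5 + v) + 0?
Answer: 27275/2 ≈ 13638.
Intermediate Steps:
m(v) = -5/4 - v/4 (m(v) = -((5 + v) + 0)/4 = -(5 + v)/4 = -5/4 - v/4)
O(V, f) = 5/2 + V (O(V, f) = (-5/4 - ¼*(-3))*(-5) + V = (-5/4 + ¾)*(-5) + V = -½*(-5) + V = 5/2 + V)
p(b) = -6 + (-57 - b)/b
13659 - p((O(-3, 3) + 1)*(-3 - 1)) = 13659 - (-7 - 57*1/((-3 - 1)*((5/2 - 3) + 1))) = 13659 - (-7 - 57*(-1/(4*(-½ + 1)))) = 13659 - (-7 - 57/((½)*(-4))) = 13659 - (-7 - 57/(-2)) = 13659 - (-7 - 57*(-½)) = 13659 - (-7 + 57/2) = 13659 - 1*43/2 = 13659 - 43/2 = 27275/2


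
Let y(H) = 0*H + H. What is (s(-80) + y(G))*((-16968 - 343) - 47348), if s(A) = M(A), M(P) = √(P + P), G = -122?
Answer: 7888398 - 258636*I*√10 ≈ 7.8884e+6 - 8.1788e+5*I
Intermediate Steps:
y(H) = H (y(H) = 0 + H = H)
M(P) = √2*√P (M(P) = √(2*P) = √2*√P)
s(A) = √2*√A
(s(-80) + y(G))*((-16968 - 343) - 47348) = (√2*√(-80) - 122)*((-16968 - 343) - 47348) = (√2*(4*I*√5) - 122)*(-17311 - 47348) = (4*I*√10 - 122)*(-64659) = (-122 + 4*I*√10)*(-64659) = 7888398 - 258636*I*√10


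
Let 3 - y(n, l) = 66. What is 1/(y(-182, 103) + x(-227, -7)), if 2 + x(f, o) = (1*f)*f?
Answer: 1/51464 ≈ 1.9431e-5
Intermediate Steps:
y(n, l) = -63 (y(n, l) = 3 - 1*66 = 3 - 66 = -63)
x(f, o) = -2 + f**2 (x(f, o) = -2 + (1*f)*f = -2 + f*f = -2 + f**2)
1/(y(-182, 103) + x(-227, -7)) = 1/(-63 + (-2 + (-227)**2)) = 1/(-63 + (-2 + 51529)) = 1/(-63 + 51527) = 1/51464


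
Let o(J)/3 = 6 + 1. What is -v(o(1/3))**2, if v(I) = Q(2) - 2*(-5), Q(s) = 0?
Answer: -100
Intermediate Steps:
o(J) = 21 (o(J) = 3*(6 + 1) = 3*7 = 21)
v(I) = 10 (v(I) = 0 - 2*(-5) = 0 + 10 = 10)
-v(o(1/3))**2 = -1*10**2 = -1*100 = -100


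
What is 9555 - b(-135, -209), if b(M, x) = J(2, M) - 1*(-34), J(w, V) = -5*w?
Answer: 9531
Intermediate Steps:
b(M, x) = 24 (b(M, x) = -5*2 - 1*(-34) = -10 + 34 = 24)
9555 - b(-135, -209) = 9555 - 1*24 = 9555 - 24 = 9531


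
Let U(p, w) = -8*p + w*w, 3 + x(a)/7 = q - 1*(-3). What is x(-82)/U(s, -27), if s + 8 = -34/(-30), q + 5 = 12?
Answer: 735/11759 ≈ 0.062505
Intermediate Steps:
q = 7 (q = -5 + 12 = 7)
s = -103/15 (s = -8 - 34/(-30) = -8 - 34*(-1/30) = -8 + 17/15 = -103/15 ≈ -6.8667)
x(a) = 49 (x(a) = -21 + 7*(7 - 1*(-3)) = -21 + 7*(7 + 3) = -21 + 7*10 = -21 + 70 = 49)
U(p, w) = w² - 8*p (U(p, w) = -8*p + w² = w² - 8*p)
x(-82)/U(s, -27) = 49/((-27)² - 8*(-103/15)) = 49/(729 + 824/15) = 49/(11759/15) = 49*(15/11759) = 735/11759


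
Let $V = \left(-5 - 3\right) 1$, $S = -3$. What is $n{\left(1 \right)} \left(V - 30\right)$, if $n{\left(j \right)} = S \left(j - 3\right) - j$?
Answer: $-190$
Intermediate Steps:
$V = -8$ ($V = \left(-8\right) 1 = -8$)
$n{\left(j \right)} = 9 - 4 j$ ($n{\left(j \right)} = - 3 \left(j - 3\right) - j = - 3 \left(-3 + j\right) - j = \left(9 - 3 j\right) - j = 9 - 4 j$)
$n{\left(1 \right)} \left(V - 30\right) = \left(9 - 4\right) \left(-8 - 30\right) = 5 \left(-38\right) = -190$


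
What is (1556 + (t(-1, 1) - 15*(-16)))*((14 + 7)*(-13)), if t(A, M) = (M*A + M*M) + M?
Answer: -490581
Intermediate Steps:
t(A, M) = M + M² + A*M (t(A, M) = (A*M + M²) + M = (M² + A*M) + M = M + M² + A*M)
(1556 + (t(-1, 1) - 15*(-16)))*((14 + 7)*(-13)) = (1556 + (1*(1 - 1 + 1) - 15*(-16)))*((14 + 7)*(-13)) = (1556 + (1*1 + 240))*(21*(-13)) = (1556 + (1 + 240))*(-273) = (1556 + 241)*(-273) = 1797*(-273) = -490581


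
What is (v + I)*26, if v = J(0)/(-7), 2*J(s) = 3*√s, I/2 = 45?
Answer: 2340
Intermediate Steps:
I = 90 (I = 2*45 = 90)
J(s) = 3*√s/2 (J(s) = (3*√s)/2 = 3*√s/2)
v = 0 (v = (3*√0/2)/(-7) = ((3/2)*0)*(-⅐) = 0*(-⅐) = 0)
(v + I)*26 = (0 + 90)*26 = 90*26 = 2340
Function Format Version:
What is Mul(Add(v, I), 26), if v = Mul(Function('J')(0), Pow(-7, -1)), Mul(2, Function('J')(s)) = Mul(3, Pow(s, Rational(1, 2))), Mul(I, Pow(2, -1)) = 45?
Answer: 2340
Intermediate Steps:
I = 90 (I = Mul(2, 45) = 90)
Function('J')(s) = Mul(Rational(3, 2), Pow(s, Rational(1, 2))) (Function('J')(s) = Mul(Rational(1, 2), Mul(3, Pow(s, Rational(1, 2)))) = Mul(Rational(3, 2), Pow(s, Rational(1, 2))))
v = 0 (v = Mul(Mul(Rational(3, 2), Pow(0, Rational(1, 2))), Pow(-7, -1)) = Mul(Mul(Rational(3, 2), 0), Rational(-1, 7)) = Mul(0, Rational(-1, 7)) = 0)
Mul(Add(v, I), 26) = Mul(Add(0, 90), 26) = Mul(90, 26) = 2340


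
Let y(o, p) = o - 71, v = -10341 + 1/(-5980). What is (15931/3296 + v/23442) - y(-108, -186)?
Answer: 10591907181353/57755461920 ≈ 183.39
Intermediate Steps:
v = -61839181/5980 (v = -10341 - 1/5980 = -61839181/5980 ≈ -10341.)
y(o, p) = -71 + o
(15931/3296 + v/23442) - y(-108, -186) = (15931/3296 - 61839181/5980/23442) - (-71 - 108) = (15931*(1/3296) - 61839181/5980*1/23442) - 1*(-179) = (15931/3296 - 61839181/140183160) + 179 = 253679497673/57755461920 + 179 = 10591907181353/57755461920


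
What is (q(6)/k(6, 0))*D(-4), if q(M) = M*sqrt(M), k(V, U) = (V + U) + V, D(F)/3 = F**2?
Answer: 24*sqrt(6) ≈ 58.788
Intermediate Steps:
D(F) = 3*F**2
k(V, U) = U + 2*V (k(V, U) = (U + V) + V = U + 2*V)
q(M) = M**(3/2)
(q(6)/k(6, 0))*D(-4) = (6**(3/2)/(0 + 2*6))*(3*(-4)**2) = ((6*sqrt(6))/(0 + 12))*(3*16) = ((6*sqrt(6))/12)*48 = (sqrt(6)/2)*48 = 24*sqrt(6)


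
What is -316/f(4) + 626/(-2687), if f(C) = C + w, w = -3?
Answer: -849718/2687 ≈ -316.23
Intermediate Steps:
f(C) = -3 + C (f(C) = C - 3 = -3 + C)
-316/f(4) + 626/(-2687) = -316/(-3 + 4) + 626/(-2687) = -316/1 + 626*(-1/2687) = -316*1 - 626/2687 = -316 - 626/2687 = -849718/2687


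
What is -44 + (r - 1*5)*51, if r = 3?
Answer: -146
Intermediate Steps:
-44 + (r - 1*5)*51 = -44 + (3 - 1*5)*51 = -44 + (3 - 5)*51 = -44 - 2*51 = -44 - 102 = -146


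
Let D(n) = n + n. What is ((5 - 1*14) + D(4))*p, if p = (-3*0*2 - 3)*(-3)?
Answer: -9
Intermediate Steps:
D(n) = 2*n
p = 9 (p = (0*2 - 3)*(-3) = (0 - 3)*(-3) = -3*(-3) = 9)
((5 - 1*14) + D(4))*p = ((5 - 1*14) + 2*4)*9 = ((5 - 14) + 8)*9 = (-9 + 8)*9 = -1*9 = -9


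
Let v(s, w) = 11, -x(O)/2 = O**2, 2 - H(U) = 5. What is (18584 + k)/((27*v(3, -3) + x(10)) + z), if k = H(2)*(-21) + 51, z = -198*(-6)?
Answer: 18698/1285 ≈ 14.551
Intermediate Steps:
z = 1188
H(U) = -3 (H(U) = 2 - 1*5 = 2 - 5 = -3)
x(O) = -2*O**2
k = 114 (k = -3*(-21) + 51 = 63 + 51 = 114)
(18584 + k)/((27*v(3, -3) + x(10)) + z) = (18584 + 114)/((27*11 - 2*10**2) + 1188) = 18698/((297 - 2*100) + 1188) = 18698/((297 - 200) + 1188) = 18698/(97 + 1188) = 18698/1285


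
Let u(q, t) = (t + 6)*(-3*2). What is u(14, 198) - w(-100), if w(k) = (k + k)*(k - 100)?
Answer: -41224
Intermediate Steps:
w(k) = 2*k*(-100 + k) (w(k) = (2*k)*(-100 + k) = 2*k*(-100 + k))
u(q, t) = -36 - 6*t (u(q, t) = (6 + t)*(-6) = -36 - 6*t)
u(14, 198) - w(-100) = (-36 - 6*198) - 2*(-100)*(-100 - 100) = (-36 - 1188) - 2*(-100)*(-200) = -1224 - 1*40000 = -1224 - 40000 = -41224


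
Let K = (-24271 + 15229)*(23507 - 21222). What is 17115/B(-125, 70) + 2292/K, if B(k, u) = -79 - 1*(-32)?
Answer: -58935434879/161844265 ≈ -364.15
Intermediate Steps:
B(k, u) = -47 (B(k, u) = -79 + 32 = -47)
K = -20660970 (K = -9042*2285 = -20660970)
17115/B(-125, 70) + 2292/K = 17115/(-47) + 2292/(-20660970) = 17115*(-1/47) + 2292*(-1/20660970) = -17115/47 - 382/3443495 = -58935434879/161844265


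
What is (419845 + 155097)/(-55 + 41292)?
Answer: 574942/41237 ≈ 13.942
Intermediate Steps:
(419845 + 155097)/(-55 + 41292) = 574942/41237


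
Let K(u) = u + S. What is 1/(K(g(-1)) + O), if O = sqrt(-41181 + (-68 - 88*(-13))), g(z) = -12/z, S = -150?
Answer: -138/59149 - I*sqrt(40105)/59149 ≈ -0.0023331 - 0.0033857*I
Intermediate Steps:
K(u) = -150 + u (K(u) = u - 150 = -150 + u)
O = I*sqrt(40105) (O = sqrt(-41181 + (-68 + 1144)) = sqrt(-41181 + 1076) = sqrt(-40105) = I*sqrt(40105) ≈ 200.26*I)
1/(K(g(-1)) + O) = 1/((-150 - 12/(-1)) + I*sqrt(40105)) = 1/((-150 - 12*(-1)) + I*sqrt(40105)) = 1/((-150 + 12) + I*sqrt(40105)) = 1/(-138 + I*sqrt(40105))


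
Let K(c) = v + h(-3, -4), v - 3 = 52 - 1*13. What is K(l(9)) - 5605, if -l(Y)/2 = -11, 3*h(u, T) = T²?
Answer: -16673/3 ≈ -5557.7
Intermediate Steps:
h(u, T) = T²/3
v = 42 (v = 3 + (52 - 1*13) = 3 + (52 - 13) = 3 + 39 = 42)
l(Y) = 22 (l(Y) = -2*(-11) = 22)
K(c) = 142/3 (K(c) = 42 + (⅓)*(-4)² = 42 + (⅓)*16 = 42 + 16/3 = 142/3)
K(l(9)) - 5605 = 142/3 - 5605 = -16673/3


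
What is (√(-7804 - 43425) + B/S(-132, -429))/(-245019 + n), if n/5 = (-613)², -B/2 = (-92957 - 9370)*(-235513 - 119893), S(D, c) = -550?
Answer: 18183814881/224651075 + I*√51229/1633826 ≈ 80.943 + 0.00013853*I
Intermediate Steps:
B = -72735259524 (B = -2*(-92957 - 9370)*(-235513 - 119893) = -(-204654)*(-355406) = -2*36367629762 = -72735259524)
n = 1878845 (n = 5*(-613)² = 5*375769 = 1878845)
(√(-7804 - 43425) + B/S(-132, -429))/(-245019 + n) = (√(-7804 - 43425) - 72735259524/(-550))/(-245019 + 1878845) = (√(-51229) - 72735259524*(-1/550))/1633826 = (I*√51229 + 36367629762/275)*(1/1633826) = (36367629762/275 + I*√51229)*(1/1633826) = 18183814881/224651075 + I*√51229/1633826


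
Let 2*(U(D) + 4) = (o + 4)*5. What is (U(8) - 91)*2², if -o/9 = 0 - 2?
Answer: -160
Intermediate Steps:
o = 18 (o = -9*(0 - 2) = -9*(-2) = 18)
U(D) = 51 (U(D) = -4 + ((18 + 4)*5)/2 = -4 + (22*5)/2 = -4 + (½)*110 = -4 + 55 = 51)
(U(8) - 91)*2² = (51 - 91)*2² = -40*4 = -160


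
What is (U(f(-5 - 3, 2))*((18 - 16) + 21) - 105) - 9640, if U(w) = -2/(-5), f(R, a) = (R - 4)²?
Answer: -48679/5 ≈ -9735.8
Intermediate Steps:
f(R, a) = (-4 + R)²
U(w) = ⅖ (U(w) = -2*(-⅕) = ⅖)
(U(f(-5 - 3, 2))*((18 - 16) + 21) - 105) - 9640 = (2*((18 - 16) + 21)/5 - 105) - 9640 = (2*(2 + 21)/5 - 105) - 9640 = ((⅖)*23 - 105) - 9640 = (46/5 - 105) - 9640 = -479/5 - 9640 = -48679/5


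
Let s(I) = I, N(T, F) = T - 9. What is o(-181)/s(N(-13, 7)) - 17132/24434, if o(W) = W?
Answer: 2022825/268774 ≈ 7.5261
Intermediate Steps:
N(T, F) = -9 + T
o(-181)/s(N(-13, 7)) - 17132/24434 = -181/(-9 - 13) - 17132/24434 = -181/(-22) - 17132*1/24434 = -181*(-1/22) - 8566/12217 = 181/22 - 8566/12217 = 2022825/268774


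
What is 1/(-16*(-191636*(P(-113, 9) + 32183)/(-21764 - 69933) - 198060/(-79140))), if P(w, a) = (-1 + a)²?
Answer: -120948343/130420938354320 ≈ -9.2737e-7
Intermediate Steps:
1/(-16*(-191636*(P(-113, 9) + 32183)/(-21764 - 69933) - 198060/(-79140))) = 1/(-16*(-191636*((-1 + 9)² + 32183)/(-21764 - 69933) - 198060/(-79140))) = 1/(-16*(-191636/((-91697/(8² + 32183))) - 198060*(-1/79140))) = 1/(-16*(-191636/((-91697/(64 + 32183))) + 3301/1319)) = 1/(-16*(-191636/((-91697/32247)) + 3301/1319)) = 1/(-16*(-191636/((-91697*1/32247)) + 3301/1319)) = 1/(-16*(-191636/(-91697/32247) + 3301/1319)) = 1/(-16*(-191636*(-32247/91697) + 3301/1319)) = 1/(-16*(6179686092/91697 + 3301/1319)) = 1/(-16*8151308647145/120948343) = 1/(-130420938354320/120948343) = -120948343/130420938354320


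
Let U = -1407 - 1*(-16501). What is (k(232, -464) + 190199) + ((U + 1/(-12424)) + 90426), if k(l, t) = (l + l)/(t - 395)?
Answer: 3155971277709/10672216 ≈ 2.9572e+5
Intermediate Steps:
U = 15094 (U = -1407 + 16501 = 15094)
k(l, t) = 2*l/(-395 + t) (k(l, t) = (2*l)/(-395 + t) = 2*l/(-395 + t))
(k(232, -464) + 190199) + ((U + 1/(-12424)) + 90426) = (2*232/(-395 - 464) + 190199) + ((15094 + 1/(-12424)) + 90426) = (2*232/(-859) + 190199) + ((15094 - 1/12424) + 90426) = (2*232*(-1/859) + 190199) + (187527855/12424 + 90426) = (-464/859 + 190199) + 1310980479/12424 = 163380477/859 + 1310980479/12424 = 3155971277709/10672216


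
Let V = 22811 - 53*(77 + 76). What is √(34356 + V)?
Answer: √49058 ≈ 221.49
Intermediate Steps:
V = 14702 (V = 22811 - 53*153 = 22811 - 1*8109 = 22811 - 8109 = 14702)
√(34356 + V) = √(34356 + 14702) = √49058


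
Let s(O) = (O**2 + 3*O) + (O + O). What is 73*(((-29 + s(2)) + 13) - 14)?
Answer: -1168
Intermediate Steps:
s(O) = O**2 + 5*O (s(O) = (O**2 + 3*O) + 2*O = O**2 + 5*O)
73*(((-29 + s(2)) + 13) - 14) = 73*(((-29 + 2*(5 + 2)) + 13) - 14) = 73*(((-29 + 2*7) + 13) - 14) = 73*(((-29 + 14) + 13) - 14) = 73*((-15 + 13) - 14) = 73*(-2 - 14) = 73*(-16) = -1168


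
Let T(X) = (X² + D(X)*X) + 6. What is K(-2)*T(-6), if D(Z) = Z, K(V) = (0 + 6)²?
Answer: 2808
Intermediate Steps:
K(V) = 36 (K(V) = 6² = 36)
T(X) = 6 + 2*X² (T(X) = (X² + X*X) + 6 = (X² + X²) + 6 = 2*X² + 6 = 6 + 2*X²)
K(-2)*T(-6) = 36*(6 + 2*(-6)²) = 36*(6 + 2*36) = 36*(6 + 72) = 36*78 = 2808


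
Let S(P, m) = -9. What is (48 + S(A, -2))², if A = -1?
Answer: 1521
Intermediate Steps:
(48 + S(A, -2))² = (48 - 9)² = 39² = 1521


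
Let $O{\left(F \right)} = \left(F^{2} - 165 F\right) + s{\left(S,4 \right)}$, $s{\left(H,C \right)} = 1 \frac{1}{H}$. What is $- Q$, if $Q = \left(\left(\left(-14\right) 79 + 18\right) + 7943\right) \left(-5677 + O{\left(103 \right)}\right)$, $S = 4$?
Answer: $\frac{330760605}{4} \approx 8.269 \cdot 10^{7}$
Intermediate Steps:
$s{\left(H,C \right)} = \frac{1}{H}$
$O{\left(F \right)} = \frac{1}{4} + F^{2} - 165 F$ ($O{\left(F \right)} = \left(F^{2} - 165 F\right) + \frac{1}{4} = \frac{1}{4} + F^{2} - 165 F$)
$Q = - \frac{330760605}{4}$ ($Q = \left(\left(\left(-14\right) 79 + 18\right) + 7943\right) \left(-5677 + \left(\frac{1}{4} + 103^{2} - 16995\right)\right) = \left(\left(-1106 + 18\right) + 7943\right) \left(-5677 + \left(\frac{1}{4} + 10609 - 16995\right)\right) = \left(-1088 + 7943\right) \left(-5677 - \frac{25543}{4}\right) = 6855 \left(- \frac{48251}{4}\right) = - \frac{330760605}{4} \approx -8.269 \cdot 10^{7}$)
$- Q = \left(-1\right) \left(- \frac{330760605}{4}\right) = \frac{330760605}{4}$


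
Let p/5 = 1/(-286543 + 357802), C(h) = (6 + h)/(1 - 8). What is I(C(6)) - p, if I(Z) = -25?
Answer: -1781480/71259 ≈ -25.000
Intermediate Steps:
C(h) = -6/7 - h/7 (C(h) = (6 + h)/(-7) = (6 + h)*(-⅐) = -6/7 - h/7)
p = 5/71259 (p = 5/(-286543 + 357802) = 5/71259 ≈ 7.0167e-5)
I(C(6)) - p = -25 - 1*5/71259 = -25 - 5/71259 = -1781480/71259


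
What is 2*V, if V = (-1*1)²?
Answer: 2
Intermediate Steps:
V = 1 (V = (-1)² = 1)
2*V = 2*1 = 2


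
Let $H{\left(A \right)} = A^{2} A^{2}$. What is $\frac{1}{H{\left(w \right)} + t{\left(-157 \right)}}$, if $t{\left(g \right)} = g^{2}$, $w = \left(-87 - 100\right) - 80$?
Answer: $\frac{1}{5082146170} \approx 1.9677 \cdot 10^{-10}$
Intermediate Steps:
$w = -267$ ($w = -187 - 80 = -267$)
$H{\left(A \right)} = A^{4}$
$\frac{1}{H{\left(w \right)} + t{\left(-157 \right)}} = \frac{1}{\left(-267\right)^{4} + \left(-157\right)^{2}} = \frac{1}{5082121521 + 24649} = \frac{1}{5082146170}$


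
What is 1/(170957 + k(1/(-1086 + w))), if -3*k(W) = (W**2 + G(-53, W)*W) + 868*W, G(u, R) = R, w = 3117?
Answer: 12374883/2115571110121 ≈ 5.8494e-6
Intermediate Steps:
k(W) = -868*W/3 - 2*W**2/3 (k(W) = -((W**2 + W*W) + 868*W)/3 = -((W**2 + W**2) + 868*W)/3 = -(2*W**2 + 868*W)/3 = -868*W/3 - 2*W**2/3)
1/(170957 + k(1/(-1086 + w))) = 1/(170957 - 2*(434 + 1/(-1086 + 3117))/(3*(-1086 + 3117))) = 1/(170957 - 2/3*(434 + 1/2031)/2031) = 1/(170957 - 2/3*1/2031*(434 + 1/2031)) = 1/(170957 - 2/3*1/2031*881455/2031) = 1/(170957 - 1762910/12374883) = 1/(2115571110121/12374883) = 12374883/2115571110121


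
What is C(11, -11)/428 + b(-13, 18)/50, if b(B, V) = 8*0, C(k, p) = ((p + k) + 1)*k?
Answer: 11/428 ≈ 0.025701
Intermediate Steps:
C(k, p) = k*(1 + k + p) (C(k, p) = ((k + p) + 1)*k = (1 + k + p)*k = k*(1 + k + p))
b(B, V) = 0
C(11, -11)/428 + b(-13, 18)/50 = (11*(1 + 11 - 11))/428 + 0/50 = (11*1)*(1/428) + 0*(1/50) = 11*(1/428) + 0 = 11/428 + 0 = 11/428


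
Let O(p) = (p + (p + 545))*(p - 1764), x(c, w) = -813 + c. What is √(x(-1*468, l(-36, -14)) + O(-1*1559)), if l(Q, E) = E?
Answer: √8548798 ≈ 2923.8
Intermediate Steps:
O(p) = (-1764 + p)*(545 + 2*p) (O(p) = (p + (545 + p))*(-1764 + p) = (545 + 2*p)*(-1764 + p) = (-1764 + p)*(545 + 2*p))
√(x(-1*468, l(-36, -14)) + O(-1*1559)) = √((-813 - 1*468) + (-961380 - (-2983)*1559 + 2*(-1*1559)²)) = √((-813 - 468) + (-961380 - 2983*(-1559) + 2*(-1559)²)) = √(-1281 + (-961380 + 4650497 + 2*2430481)) = √(-1281 + (-961380 + 4650497 + 4860962)) = √(-1281 + 8550079) = √8548798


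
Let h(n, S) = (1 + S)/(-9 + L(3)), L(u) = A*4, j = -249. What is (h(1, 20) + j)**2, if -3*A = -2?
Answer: 22982436/361 ≈ 63663.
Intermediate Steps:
A = 2/3 (A = -1/3*(-2) = 2/3 ≈ 0.66667)
L(u) = 8/3 (L(u) = (2/3)*4 = 8/3)
h(n, S) = -3/19 - 3*S/19 (h(n, S) = (1 + S)/(-9 + 8/3) = (1 + S)/(-19/3) = (1 + S)*(-3/19) = -3/19 - 3*S/19)
(h(1, 20) + j)**2 = ((-3/19 - 3/19*20) - 249)**2 = ((-3/19 - 60/19) - 249)**2 = (-63/19 - 249)**2 = (-4794/19)**2 = 22982436/361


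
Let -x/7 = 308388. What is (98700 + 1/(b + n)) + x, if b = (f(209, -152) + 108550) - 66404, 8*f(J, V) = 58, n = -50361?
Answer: -67632385300/32831 ≈ -2.0600e+6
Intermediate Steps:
x = -2158716 (x = -7*308388 = -2158716)
f(J, V) = 29/4 (f(J, V) = (⅛)*58 = 29/4)
b = 168613/4 (b = (29/4 + 108550) - 66404 = 434229/4 - 66404 = 168613/4 ≈ 42153.)
(98700 + 1/(b + n)) + x = (98700 + 1/(168613/4 - 50361)) - 2158716 = (98700 + 1/(-32831/4)) - 2158716 = (98700 - 4/32831) - 2158716 = 3240419696/32831 - 2158716 = -67632385300/32831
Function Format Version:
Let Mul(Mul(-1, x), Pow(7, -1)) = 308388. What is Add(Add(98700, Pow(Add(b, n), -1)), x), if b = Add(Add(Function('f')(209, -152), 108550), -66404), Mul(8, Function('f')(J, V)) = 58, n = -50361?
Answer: Rational(-67632385300, 32831) ≈ -2.0600e+6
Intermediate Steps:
x = -2158716 (x = Mul(-7, 308388) = -2158716)
Function('f')(J, V) = Rational(29, 4) (Function('f')(J, V) = Mul(Rational(1, 8), 58) = Rational(29, 4))
b = Rational(168613, 4) (b = Add(Add(Rational(29, 4), 108550), -66404) = Add(Rational(434229, 4), -66404) = Rational(168613, 4) ≈ 42153.)
Add(Add(98700, Pow(Add(b, n), -1)), x) = Add(Add(98700, Pow(Add(Rational(168613, 4), -50361), -1)), -2158716) = Add(Add(98700, Pow(Rational(-32831, 4), -1)), -2158716) = Add(Add(98700, Rational(-4, 32831)), -2158716) = Add(Rational(3240419696, 32831), -2158716) = Rational(-67632385300, 32831)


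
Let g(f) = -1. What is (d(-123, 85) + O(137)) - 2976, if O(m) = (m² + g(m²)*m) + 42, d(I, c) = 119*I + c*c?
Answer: 8286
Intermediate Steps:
d(I, c) = c² + 119*I (d(I, c) = 119*I + c² = c² + 119*I)
O(m) = 42 + m² - m (O(m) = (m² - m) + 42 = 42 + m² - m)
(d(-123, 85) + O(137)) - 2976 = ((85² + 119*(-123)) + (42 + 137² - 1*137)) - 2976 = ((7225 - 14637) + (42 + 18769 - 137)) - 2976 = (-7412 + 18674) - 2976 = 11262 - 2976 = 8286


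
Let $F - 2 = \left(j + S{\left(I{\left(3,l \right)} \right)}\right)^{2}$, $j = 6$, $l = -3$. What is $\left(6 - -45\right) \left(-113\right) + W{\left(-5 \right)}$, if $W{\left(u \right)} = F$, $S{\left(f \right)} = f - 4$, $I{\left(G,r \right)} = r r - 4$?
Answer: $-5712$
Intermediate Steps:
$I{\left(G,r \right)} = -4 + r^{2}$ ($I{\left(G,r \right)} = r^{2} - 4 = -4 + r^{2}$)
$S{\left(f \right)} = -4 + f$
$F = 51$ ($F = 2 + \left(6 - \left(8 - 9\right)\right)^{2} = 2 + \left(6 + \left(-4 + \left(-4 + 9\right)\right)\right)^{2} = 2 + \left(6 + \left(-4 + 5\right)\right)^{2} = 2 + \left(6 + 1\right)^{2} = 2 + 7^{2} = 2 + 49 = 51$)
$W{\left(u \right)} = 51$
$\left(6 - -45\right) \left(-113\right) + W{\left(-5 \right)} = \left(6 - -45\right) \left(-113\right) + 51 = \left(6 + 45\right) \left(-113\right) + 51 = 51 \left(-113\right) + 51 = -5763 + 51 = -5712$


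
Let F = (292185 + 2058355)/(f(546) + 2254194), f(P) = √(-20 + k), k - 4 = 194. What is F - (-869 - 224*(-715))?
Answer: -404707244906094759/2540695294729 - 1175270*√178/2540695294729 ≈ -1.5929e+5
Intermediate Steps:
k = 198 (k = 4 + 194 = 198)
f(P) = √178 (f(P) = √(-20 + 198) = √178)
F = 2350540/(2254194 + √178) (F = (292185 + 2058355)/(√178 + 2254194) = 2350540/(2254194 + √178) ≈ 1.0427)
F - (-869 - 224*(-715)) = (2649286582380/2540695294729 - 1175270*√178/2540695294729) - (-869 - 224*(-715)) = (2649286582380/2540695294729 - 1175270*√178/2540695294729) - (-869 + 160160) = (2649286582380/2540695294729 - 1175270*√178/2540695294729) - 1*159291 = (2649286582380/2540695294729 - 1175270*√178/2540695294729) - 159291 = -404707244906094759/2540695294729 - 1175270*√178/2540695294729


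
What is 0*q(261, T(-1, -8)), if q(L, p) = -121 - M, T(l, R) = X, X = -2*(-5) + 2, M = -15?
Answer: 0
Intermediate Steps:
X = 12 (X = 10 + 2 = 12)
T(l, R) = 12
q(L, p) = -106 (q(L, p) = -121 - 1*(-15) = -121 + 15 = -106)
0*q(261, T(-1, -8)) = 0*(-106) = 0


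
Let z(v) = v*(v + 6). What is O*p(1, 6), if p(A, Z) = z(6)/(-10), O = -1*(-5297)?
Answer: -190692/5 ≈ -38138.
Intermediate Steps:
O = 5297
z(v) = v*(6 + v)
p(A, Z) = -36/5 (p(A, Z) = (6*(6 + 6))/(-10) = (6*12)*(-1/10) = 72*(-1/10) = -36/5)
O*p(1, 6) = 5297*(-36/5) = -190692/5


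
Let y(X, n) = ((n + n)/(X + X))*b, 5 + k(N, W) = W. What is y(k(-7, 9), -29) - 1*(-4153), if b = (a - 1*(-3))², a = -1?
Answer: 4124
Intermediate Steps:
k(N, W) = -5 + W
b = 4 (b = (-1 - 1*(-3))² = (-1 + 3)² = 2² = 4)
y(X, n) = 4*n/X (y(X, n) = ((n + n)/(X + X))*4 = ((2*n)/((2*X)))*4 = ((2*n)*(1/(2*X)))*4 = (n/X)*4 = 4*n/X)
y(k(-7, 9), -29) - 1*(-4153) = 4*(-29)/(-5 + 9) - 1*(-4153) = 4*(-29)/4 + 4153 = 4*(-29)*(¼) + 4153 = -29 + 4153 = 4124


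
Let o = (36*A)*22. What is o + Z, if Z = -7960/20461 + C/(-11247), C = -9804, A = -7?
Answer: -425233729708/76708289 ≈ -5543.5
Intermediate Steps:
o = -5544 (o = (36*(-7))*22 = -252*22 = -5544)
Z = 37024508/76708289 (Z = -7960/20461 - 9804/(-11247) = -7960*1/20461 - 9804*(-1/11247) = -7960/20461 + 3268/3749 = 37024508/76708289 ≈ 0.48267)
o + Z = -5544 + 37024508/76708289 = -425233729708/76708289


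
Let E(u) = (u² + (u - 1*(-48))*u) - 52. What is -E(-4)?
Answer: 212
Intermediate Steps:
E(u) = -52 + u² + u*(48 + u) (E(u) = (u² + (u + 48)*u) - 52 = (u² + (48 + u)*u) - 52 = (u² + u*(48 + u)) - 52 = -52 + u² + u*(48 + u))
-E(-4) = -(-52 + 2*(-4)² + 48*(-4)) = -(-52 + 2*16 - 192) = -(-52 + 32 - 192) = -1*(-212) = 212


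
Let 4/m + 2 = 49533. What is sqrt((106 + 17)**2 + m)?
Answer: sqrt(37116277888093)/49531 ≈ 123.00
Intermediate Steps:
m = 4/49531 (m = 4/(-2 + 49533) = 4/49531 ≈ 8.0758e-5)
sqrt((106 + 17)**2 + m) = sqrt((106 + 17)**2 + 4/49531) = sqrt(123**2 + 4/49531) = sqrt(15129 + 4/49531) = sqrt(749354503/49531) = sqrt(37116277888093)/49531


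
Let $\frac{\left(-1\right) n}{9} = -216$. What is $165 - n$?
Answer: $-1779$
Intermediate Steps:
$n = 1944$ ($n = \left(-9\right) \left(-216\right) = 1944$)
$165 - n = 165 - 1944 = -1779$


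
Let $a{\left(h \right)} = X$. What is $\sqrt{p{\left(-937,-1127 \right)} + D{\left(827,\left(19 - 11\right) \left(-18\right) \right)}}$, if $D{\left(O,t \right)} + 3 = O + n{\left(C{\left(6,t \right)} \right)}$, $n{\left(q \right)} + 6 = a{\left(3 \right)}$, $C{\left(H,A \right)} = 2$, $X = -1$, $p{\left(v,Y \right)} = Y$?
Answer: $i \sqrt{310} \approx 17.607 i$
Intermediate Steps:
$a{\left(h \right)} = -1$
$n{\left(q \right)} = -7$ ($n{\left(q \right)} = -6 - 1 = -7$)
$D{\left(O,t \right)} = -10 + O$ ($D{\left(O,t \right)} = -3 + \left(O - 7\right) = -3 + \left(-7 + O\right) = -10 + O$)
$\sqrt{p{\left(-937,-1127 \right)} + D{\left(827,\left(19 - 11\right) \left(-18\right) \right)}} = \sqrt{-1127 + \left(-10 + 827\right)} = \sqrt{-1127 + 817} = \sqrt{-310} = i \sqrt{310}$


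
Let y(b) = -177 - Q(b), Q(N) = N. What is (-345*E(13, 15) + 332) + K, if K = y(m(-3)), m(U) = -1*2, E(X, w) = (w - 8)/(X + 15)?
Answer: 283/4 ≈ 70.750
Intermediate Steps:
E(X, w) = (-8 + w)/(15 + X)
m(U) = -2
y(b) = -177 - b
K = -175 (K = -177 - 1*(-2) = -177 + 2 = -175)
(-345*E(13, 15) + 332) + K = (-345*(-8 + 15)/(15 + 13) + 332) - 175 = (-345*7/28 + 332) - 175 = (-345*¼ + 332) - 175 = (-345/4 + 332) - 175 = 983/4 - 175 = 283/4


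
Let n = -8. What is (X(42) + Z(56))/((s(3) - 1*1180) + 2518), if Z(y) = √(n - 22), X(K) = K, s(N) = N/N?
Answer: 42/1339 + I*√30/1339 ≈ 0.031367 + 0.0040905*I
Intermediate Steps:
s(N) = 1
Z(y) = I*√30 (Z(y) = √(-8 - 22) = √(-30) = I*√30)
(X(42) + Z(56))/((s(3) - 1*1180) + 2518) = (42 + I*√30)/((1 - 1*1180) + 2518) = (42 + I*√30)/((1 - 1180) + 2518) = (42 + I*√30)/(-1179 + 2518) = (42 + I*√30)/1339 = (42 + I*√30)*(1/1339) = 42/1339 + I*√30/1339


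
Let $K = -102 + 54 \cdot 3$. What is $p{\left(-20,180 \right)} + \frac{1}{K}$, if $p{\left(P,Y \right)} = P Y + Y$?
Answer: $- \frac{205199}{60} \approx -3420.0$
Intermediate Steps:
$p{\left(P,Y \right)} = Y + P Y$
$K = 60$ ($K = -102 + 162 = 60$)
$p{\left(-20,180 \right)} + \frac{1}{K} = 180 \left(1 - 20\right) + \frac{1}{60} = 180 \left(-19\right) + \frac{1}{60} = -3420 + \frac{1}{60} = - \frac{205199}{60}$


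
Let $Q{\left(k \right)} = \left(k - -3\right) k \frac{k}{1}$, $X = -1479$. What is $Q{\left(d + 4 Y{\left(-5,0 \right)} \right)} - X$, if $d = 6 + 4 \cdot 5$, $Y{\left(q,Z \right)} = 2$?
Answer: $44251$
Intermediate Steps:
$d = 26$ ($d = 6 + 20 = 26$)
$Q{\left(k \right)} = k^{2} \left(3 + k\right)$ ($Q{\left(k \right)} = \left(k + 3\right) k k 1 = \left(3 + k\right) k k = k \left(3 + k\right) k = k^{2} \left(3 + k\right)$)
$Q{\left(d + 4 Y{\left(-5,0 \right)} \right)} - X = \left(26 + 4 \cdot 2\right)^{2} \left(3 + \left(26 + 4 \cdot 2\right)\right) - -1479 = \left(26 + 8\right)^{2} \left(3 + \left(26 + 8\right)\right) + 1479 = 34^{2} \left(3 + 34\right) + 1479 = 1156 \cdot 37 + 1479 = 42772 + 1479 = 44251$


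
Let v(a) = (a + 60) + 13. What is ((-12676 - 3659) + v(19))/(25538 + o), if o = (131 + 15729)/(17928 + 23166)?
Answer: -333744921/524737216 ≈ -0.63602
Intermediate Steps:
v(a) = 73 + a (v(a) = (60 + a) + 13 = 73 + a)
o = 7930/20547 (o = 15860/41094 = 15860*(1/41094) = 7930/20547 ≈ 0.38594)
((-12676 - 3659) + v(19))/(25538 + o) = ((-12676 - 3659) + (73 + 19))/(25538 + 7930/20547) = (-16335 + 92)/(524737216/20547) = -16243*20547/524737216 = -333744921/524737216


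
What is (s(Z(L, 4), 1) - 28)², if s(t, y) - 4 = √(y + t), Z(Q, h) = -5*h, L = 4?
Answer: (24 - I*√19)² ≈ 557.0 - 209.23*I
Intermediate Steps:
s(t, y) = 4 + √(t + y) (s(t, y) = 4 + √(y + t) = 4 + √(t + y))
(s(Z(L, 4), 1) - 28)² = ((4 + √(-5*4 + 1)) - 28)² = ((4 + √(-20 + 1)) - 28)² = ((4 + √(-19)) - 28)² = ((4 + I*√19) - 28)² = (-24 + I*√19)²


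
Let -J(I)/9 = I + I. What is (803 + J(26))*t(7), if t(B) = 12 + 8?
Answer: 6700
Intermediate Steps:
t(B) = 20
J(I) = -18*I (J(I) = -9*(I + I) = -18*I)
(803 + J(26))*t(7) = (803 - 18*26)*20 = (803 - 468)*20 = 335*20 = 6700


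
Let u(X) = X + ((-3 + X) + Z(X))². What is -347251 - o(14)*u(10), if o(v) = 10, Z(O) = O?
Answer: -350241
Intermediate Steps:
u(X) = X + (-3 + 2*X)² (u(X) = X + ((-3 + X) + X)² = X + (-3 + 2*X)²)
-347251 - o(14)*u(10) = -347251 - 10*(10 + (-3 + 2*10)²) = -347251 - 10*(10 + (-3 + 20)²) = -347251 - 10*(10 + 17²) = -347251 - 10*(10 + 289) = -347251 - 10*299 = -347251 - 1*2990 = -347251 - 2990 = -350241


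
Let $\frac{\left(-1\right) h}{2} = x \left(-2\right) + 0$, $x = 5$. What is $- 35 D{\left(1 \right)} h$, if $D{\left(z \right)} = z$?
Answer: $-700$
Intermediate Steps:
$h = 20$ ($h = - 2 \left(5 \left(-2\right) + 0\right) = - 2 \left(-10 + 0\right) = \left(-2\right) \left(-10\right) = 20$)
$- 35 D{\left(1 \right)} h = \left(-35\right) 1 \cdot 20 = \left(-35\right) 20 = -700$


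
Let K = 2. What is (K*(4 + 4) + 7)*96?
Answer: 2208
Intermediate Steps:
(K*(4 + 4) + 7)*96 = (2*(4 + 4) + 7)*96 = (2*8 + 7)*96 = (16 + 7)*96 = 23*96 = 2208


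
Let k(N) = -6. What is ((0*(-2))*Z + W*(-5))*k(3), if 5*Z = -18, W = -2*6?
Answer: -360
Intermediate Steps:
W = -12
Z = -18/5 (Z = (⅕)*(-18) = -18/5 ≈ -3.6000)
((0*(-2))*Z + W*(-5))*k(3) = ((0*(-2))*(-18/5) - 12*(-5))*(-6) = (0*(-18/5) + 60)*(-6) = (0 + 60)*(-6) = 60*(-6) = -360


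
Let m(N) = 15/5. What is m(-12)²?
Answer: 9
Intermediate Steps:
m(N) = 3 (m(N) = 15*(⅕) = 3)
m(-12)² = 3² = 9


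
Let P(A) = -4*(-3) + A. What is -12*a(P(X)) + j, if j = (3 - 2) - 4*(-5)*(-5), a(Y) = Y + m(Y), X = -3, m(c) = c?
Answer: -315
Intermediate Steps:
P(A) = 12 + A
a(Y) = 2*Y (a(Y) = Y + Y = 2*Y)
j = -99 (j = 1 + 20*(-5) = 1 - 100 = -99)
-12*a(P(X)) + j = -24*(12 - 3) - 99 = -24*9 - 99 = -12*18 - 99 = -216 - 99 = -315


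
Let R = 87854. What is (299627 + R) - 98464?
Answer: 289017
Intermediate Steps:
(299627 + R) - 98464 = (299627 + 87854) - 98464 = 387481 - 98464 = 289017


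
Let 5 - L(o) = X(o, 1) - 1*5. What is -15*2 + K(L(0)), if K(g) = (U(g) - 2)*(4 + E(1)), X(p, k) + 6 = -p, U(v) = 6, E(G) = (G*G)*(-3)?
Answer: -26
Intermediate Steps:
E(G) = -3*G² (E(G) = G²*(-3) = -3*G²)
X(p, k) = -6 - p
L(o) = 16 + o (L(o) = 5 - ((-6 - o) - 1*5) = 5 - ((-6 - o) - 5) = 5 - (-11 - o) = 5 + (11 + o) = 16 + o)
K(g) = 4 (K(g) = (6 - 2)*(4 - 3*1²) = 4*(4 - 3*1) = 4*(4 - 3) = 4*1 = 4)
-15*2 + K(L(0)) = -15*2 + 4 = -30 + 4 = -26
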